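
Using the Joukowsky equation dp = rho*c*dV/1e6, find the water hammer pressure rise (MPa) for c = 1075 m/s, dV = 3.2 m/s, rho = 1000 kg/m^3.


dp = 1000 * 1075 * 3.2 / 1e6 = 3.4400 MPa


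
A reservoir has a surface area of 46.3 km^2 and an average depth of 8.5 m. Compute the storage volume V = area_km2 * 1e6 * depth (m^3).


V = 46.3 * 1e6 * 8.5 = 3.9355e+08 m^3


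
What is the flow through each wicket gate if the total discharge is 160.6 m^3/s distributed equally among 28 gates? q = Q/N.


q = 160.6 / 28 = 5.7357 m^3/s


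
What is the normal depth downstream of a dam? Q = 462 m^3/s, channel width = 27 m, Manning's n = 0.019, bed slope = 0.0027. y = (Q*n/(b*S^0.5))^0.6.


y = (462 * 0.019 / (27 * 0.0027^0.5))^0.6 = 3.0048 m


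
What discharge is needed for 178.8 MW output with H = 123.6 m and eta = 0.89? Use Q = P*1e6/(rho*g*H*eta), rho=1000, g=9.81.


Q = 178.8 * 1e6 / (1000 * 9.81 * 123.6 * 0.89) = 165.6876 m^3/s


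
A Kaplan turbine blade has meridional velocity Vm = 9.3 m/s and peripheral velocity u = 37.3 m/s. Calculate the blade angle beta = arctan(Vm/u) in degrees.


beta = arctan(9.3 / 37.3) = 14.0001 degrees


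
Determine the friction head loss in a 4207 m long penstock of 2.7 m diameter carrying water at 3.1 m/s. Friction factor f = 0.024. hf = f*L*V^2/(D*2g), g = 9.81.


hf = 0.024 * 4207 * 3.1^2 / (2.7 * 2 * 9.81) = 18.3166 m


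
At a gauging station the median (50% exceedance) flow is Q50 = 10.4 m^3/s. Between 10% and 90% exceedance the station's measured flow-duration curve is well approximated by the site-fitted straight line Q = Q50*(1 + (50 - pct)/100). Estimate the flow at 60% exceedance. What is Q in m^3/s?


Q = 10.4 * (1 + (50 - 60)/100) = 9.3600 m^3/s


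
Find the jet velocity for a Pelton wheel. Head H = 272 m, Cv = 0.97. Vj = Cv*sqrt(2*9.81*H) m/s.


Vj = 0.97 * sqrt(2*9.81*272) = 70.8607 m/s


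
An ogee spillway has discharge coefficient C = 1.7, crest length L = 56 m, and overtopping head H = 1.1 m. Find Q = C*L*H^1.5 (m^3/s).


Q = 1.7 * 56 * 1.1^1.5 = 109.8313 m^3/s


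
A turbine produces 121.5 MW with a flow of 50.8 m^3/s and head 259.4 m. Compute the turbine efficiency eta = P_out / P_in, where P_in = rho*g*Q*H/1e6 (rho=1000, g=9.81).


P_in = 1000 * 9.81 * 50.8 * 259.4 / 1e6 = 129.2715 MW
eta = 121.5 / 129.2715 = 0.9399


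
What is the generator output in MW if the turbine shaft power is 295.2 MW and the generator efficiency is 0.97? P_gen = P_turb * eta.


P_gen = 295.2 * 0.97 = 286.3440 MW


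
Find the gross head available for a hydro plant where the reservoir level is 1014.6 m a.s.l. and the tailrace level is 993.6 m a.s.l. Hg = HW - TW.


Hg = 1014.6 - 993.6 = 21.0000 m


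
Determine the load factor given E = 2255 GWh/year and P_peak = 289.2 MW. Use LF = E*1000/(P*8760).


LF = 2255 * 1000 / (289.2 * 8760) = 0.8901


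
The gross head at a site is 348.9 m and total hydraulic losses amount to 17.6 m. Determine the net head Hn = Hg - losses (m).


Hn = 348.9 - 17.6 = 331.3000 m


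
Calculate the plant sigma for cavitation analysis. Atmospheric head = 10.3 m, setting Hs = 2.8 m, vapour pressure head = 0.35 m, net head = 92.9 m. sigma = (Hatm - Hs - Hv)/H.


sigma = (10.3 - 2.8 - 0.35) / 92.9 = 0.0770


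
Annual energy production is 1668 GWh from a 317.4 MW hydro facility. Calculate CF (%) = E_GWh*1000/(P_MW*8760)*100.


CF = 1668 * 1000 / (317.4 * 8760) * 100 = 59.9909 %


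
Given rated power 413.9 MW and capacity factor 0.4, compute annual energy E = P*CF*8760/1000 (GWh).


E = 413.9 * 0.4 * 8760 / 1000 = 1450.3056 GWh


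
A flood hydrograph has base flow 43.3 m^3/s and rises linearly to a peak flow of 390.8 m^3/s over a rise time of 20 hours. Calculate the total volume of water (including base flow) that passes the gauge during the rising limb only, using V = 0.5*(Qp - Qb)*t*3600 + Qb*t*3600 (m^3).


V = 0.5*(390.8 - 43.3)*20*3600 + 43.3*20*3600 = 1.5628e+07 m^3


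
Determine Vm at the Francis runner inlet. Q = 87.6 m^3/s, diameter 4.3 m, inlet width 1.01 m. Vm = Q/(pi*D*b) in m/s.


Vm = 87.6 / (pi * 4.3 * 1.01) = 6.4204 m/s


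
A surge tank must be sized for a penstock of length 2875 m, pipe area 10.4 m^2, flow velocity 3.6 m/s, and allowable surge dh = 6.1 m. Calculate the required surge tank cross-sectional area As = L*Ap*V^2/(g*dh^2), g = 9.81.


As = 2875 * 10.4 * 3.6^2 / (9.81 * 6.1^2) = 1061.5673 m^2


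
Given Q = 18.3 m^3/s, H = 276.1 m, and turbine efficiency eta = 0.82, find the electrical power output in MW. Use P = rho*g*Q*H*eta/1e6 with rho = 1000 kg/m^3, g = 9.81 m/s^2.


P = 1000 * 9.81 * 18.3 * 276.1 * 0.82 / 1e6 = 40.6444 MW


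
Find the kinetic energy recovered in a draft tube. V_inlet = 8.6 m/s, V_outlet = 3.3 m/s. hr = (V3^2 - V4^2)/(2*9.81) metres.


hr = (8.6^2 - 3.3^2) / (2*9.81) = 3.2146 m


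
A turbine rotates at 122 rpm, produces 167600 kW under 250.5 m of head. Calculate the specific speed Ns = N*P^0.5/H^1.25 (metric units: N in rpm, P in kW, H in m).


Ns = 122 * 167600^0.5 / 250.5^1.25 = 50.1172


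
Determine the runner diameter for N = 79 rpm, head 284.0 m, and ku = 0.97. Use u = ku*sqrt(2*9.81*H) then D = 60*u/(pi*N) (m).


u = 0.97 * sqrt(2*9.81*284.0) = 72.4070 m/s
D = 60 * 72.4070 / (pi * 79) = 17.5047 m


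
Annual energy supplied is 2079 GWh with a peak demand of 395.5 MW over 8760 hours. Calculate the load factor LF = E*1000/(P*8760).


LF = 2079 * 1000 / (395.5 * 8760) = 0.6001


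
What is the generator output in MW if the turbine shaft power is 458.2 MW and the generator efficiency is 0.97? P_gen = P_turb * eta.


P_gen = 458.2 * 0.97 = 444.4540 MW


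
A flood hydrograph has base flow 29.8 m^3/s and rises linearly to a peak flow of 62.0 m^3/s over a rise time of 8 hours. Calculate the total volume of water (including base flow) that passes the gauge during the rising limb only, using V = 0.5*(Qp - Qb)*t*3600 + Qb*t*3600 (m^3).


V = 0.5*(62.0 - 29.8)*8*3600 + 29.8*8*3600 = 1.3219e+06 m^3


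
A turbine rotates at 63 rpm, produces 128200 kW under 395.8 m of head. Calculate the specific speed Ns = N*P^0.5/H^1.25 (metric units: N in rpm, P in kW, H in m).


Ns = 63 * 128200^0.5 / 395.8^1.25 = 12.7773


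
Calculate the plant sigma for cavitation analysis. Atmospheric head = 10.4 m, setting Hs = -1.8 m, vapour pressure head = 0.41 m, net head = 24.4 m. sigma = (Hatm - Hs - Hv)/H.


sigma = (10.4 - (-1.8) - 0.41) / 24.4 = 0.4832


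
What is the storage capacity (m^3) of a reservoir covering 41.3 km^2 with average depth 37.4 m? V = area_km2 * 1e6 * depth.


V = 41.3 * 1e6 * 37.4 = 1.5446e+09 m^3


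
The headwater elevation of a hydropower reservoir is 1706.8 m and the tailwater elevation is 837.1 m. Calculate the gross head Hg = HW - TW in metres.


Hg = 1706.8 - 837.1 = 869.7000 m


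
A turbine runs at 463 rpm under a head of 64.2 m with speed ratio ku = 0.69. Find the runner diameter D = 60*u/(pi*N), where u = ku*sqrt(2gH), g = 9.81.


u = 0.69 * sqrt(2*9.81*64.2) = 24.4887 m/s
D = 60 * 24.4887 / (pi * 463) = 1.0102 m


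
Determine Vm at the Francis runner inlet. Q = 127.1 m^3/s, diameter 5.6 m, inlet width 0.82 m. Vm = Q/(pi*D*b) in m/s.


Vm = 127.1 / (pi * 5.6 * 0.82) = 8.8104 m/s


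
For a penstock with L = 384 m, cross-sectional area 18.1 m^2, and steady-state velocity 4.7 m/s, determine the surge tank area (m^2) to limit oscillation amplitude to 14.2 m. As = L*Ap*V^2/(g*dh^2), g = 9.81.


As = 384 * 18.1 * 4.7^2 / (9.81 * 14.2^2) = 77.6175 m^2


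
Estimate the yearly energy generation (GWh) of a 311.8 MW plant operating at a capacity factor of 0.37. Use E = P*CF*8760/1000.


E = 311.8 * 0.37 * 8760 / 1000 = 1010.6062 GWh


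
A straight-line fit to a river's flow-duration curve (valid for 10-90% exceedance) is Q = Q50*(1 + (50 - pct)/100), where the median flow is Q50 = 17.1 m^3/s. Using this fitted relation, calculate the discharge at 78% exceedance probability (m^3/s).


Q = 17.1 * (1 + (50 - 78)/100) = 12.3120 m^3/s


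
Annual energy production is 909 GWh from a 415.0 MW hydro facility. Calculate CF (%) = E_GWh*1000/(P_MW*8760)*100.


CF = 909 * 1000 / (415.0 * 8760) * 100 = 25.0041 %


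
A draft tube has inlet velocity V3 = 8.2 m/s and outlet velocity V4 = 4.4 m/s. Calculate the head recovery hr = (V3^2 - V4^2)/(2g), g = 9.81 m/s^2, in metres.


hr = (8.2^2 - 4.4^2) / (2*9.81) = 2.4404 m


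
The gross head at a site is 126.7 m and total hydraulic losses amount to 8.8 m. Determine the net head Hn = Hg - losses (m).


Hn = 126.7 - 8.8 = 117.9000 m


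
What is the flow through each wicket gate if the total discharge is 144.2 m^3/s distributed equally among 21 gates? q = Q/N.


q = 144.2 / 21 = 6.8667 m^3/s


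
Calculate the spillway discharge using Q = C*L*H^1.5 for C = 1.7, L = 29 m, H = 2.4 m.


Q = 1.7 * 29 * 2.4^1.5 = 183.3006 m^3/s


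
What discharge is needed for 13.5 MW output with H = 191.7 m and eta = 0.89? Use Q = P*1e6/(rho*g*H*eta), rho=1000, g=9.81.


Q = 13.5 * 1e6 / (1000 * 9.81 * 191.7 * 0.89) = 8.0659 m^3/s


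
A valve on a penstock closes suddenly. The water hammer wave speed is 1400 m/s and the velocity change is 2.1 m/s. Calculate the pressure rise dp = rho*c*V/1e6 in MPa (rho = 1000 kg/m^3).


dp = 1000 * 1400 * 2.1 / 1e6 = 2.9400 MPa


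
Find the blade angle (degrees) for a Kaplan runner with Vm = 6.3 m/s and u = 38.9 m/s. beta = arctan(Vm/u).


beta = arctan(6.3 / 38.9) = 9.1994 degrees


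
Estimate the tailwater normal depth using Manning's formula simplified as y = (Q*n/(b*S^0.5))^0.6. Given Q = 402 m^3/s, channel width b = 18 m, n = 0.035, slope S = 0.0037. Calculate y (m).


y = (402 * 0.035 / (18 * 0.0037^0.5))^0.6 = 4.6276 m


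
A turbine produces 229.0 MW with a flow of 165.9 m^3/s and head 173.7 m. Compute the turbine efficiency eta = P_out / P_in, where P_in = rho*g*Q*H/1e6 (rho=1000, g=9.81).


P_in = 1000 * 9.81 * 165.9 * 173.7 / 1e6 = 282.6931 MW
eta = 229.0 / 282.6931 = 0.8101


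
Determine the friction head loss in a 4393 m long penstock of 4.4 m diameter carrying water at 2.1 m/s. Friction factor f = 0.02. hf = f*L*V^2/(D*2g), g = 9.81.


hf = 0.02 * 4393 * 2.1^2 / (4.4 * 2 * 9.81) = 4.4883 m


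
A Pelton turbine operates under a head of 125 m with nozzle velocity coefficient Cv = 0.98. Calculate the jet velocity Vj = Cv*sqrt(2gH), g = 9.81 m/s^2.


Vj = 0.98 * sqrt(2*9.81*125) = 48.5323 m/s


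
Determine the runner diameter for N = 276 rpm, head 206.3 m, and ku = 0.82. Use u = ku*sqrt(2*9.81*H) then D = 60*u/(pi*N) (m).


u = 0.82 * sqrt(2*9.81*206.3) = 52.1691 m/s
D = 60 * 52.1691 / (pi * 276) = 3.6100 m


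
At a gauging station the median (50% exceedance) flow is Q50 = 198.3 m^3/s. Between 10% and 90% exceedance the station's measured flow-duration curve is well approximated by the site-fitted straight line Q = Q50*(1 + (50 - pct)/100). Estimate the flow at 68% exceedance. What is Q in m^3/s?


Q = 198.3 * (1 + (50 - 68)/100) = 162.6060 m^3/s


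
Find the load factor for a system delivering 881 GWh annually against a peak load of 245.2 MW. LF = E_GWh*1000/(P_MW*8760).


LF = 881 * 1000 / (245.2 * 8760) = 0.4102


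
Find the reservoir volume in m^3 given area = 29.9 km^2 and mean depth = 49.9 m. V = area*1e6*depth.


V = 29.9 * 1e6 * 49.9 = 1.4920e+09 m^3


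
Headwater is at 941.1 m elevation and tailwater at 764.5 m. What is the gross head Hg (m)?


Hg = 941.1 - 764.5 = 176.6000 m


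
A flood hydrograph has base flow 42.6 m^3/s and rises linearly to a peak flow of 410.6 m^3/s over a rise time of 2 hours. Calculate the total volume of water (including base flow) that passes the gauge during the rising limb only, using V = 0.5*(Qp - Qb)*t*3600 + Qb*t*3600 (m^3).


V = 0.5*(410.6 - 42.6)*2*3600 + 42.6*2*3600 = 1.6315e+06 m^3


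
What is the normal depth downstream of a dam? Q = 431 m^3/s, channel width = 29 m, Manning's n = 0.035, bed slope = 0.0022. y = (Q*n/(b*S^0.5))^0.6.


y = (431 * 0.035 / (29 * 0.0022^0.5))^0.6 = 4.2361 m


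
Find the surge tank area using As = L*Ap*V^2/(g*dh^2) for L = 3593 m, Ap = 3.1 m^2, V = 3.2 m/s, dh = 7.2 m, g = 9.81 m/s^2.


As = 3593 * 3.1 * 3.2^2 / (9.81 * 7.2^2) = 224.2771 m^2


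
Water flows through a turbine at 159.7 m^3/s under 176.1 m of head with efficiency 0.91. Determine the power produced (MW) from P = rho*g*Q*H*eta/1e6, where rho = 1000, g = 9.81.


P = 1000 * 9.81 * 159.7 * 176.1 * 0.91 / 1e6 = 251.0584 MW


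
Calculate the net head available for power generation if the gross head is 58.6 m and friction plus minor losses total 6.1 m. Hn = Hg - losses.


Hn = 58.6 - 6.1 = 52.5000 m


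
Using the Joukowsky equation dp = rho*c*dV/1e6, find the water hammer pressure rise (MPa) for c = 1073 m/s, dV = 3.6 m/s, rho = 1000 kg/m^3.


dp = 1000 * 1073 * 3.6 / 1e6 = 3.8628 MPa


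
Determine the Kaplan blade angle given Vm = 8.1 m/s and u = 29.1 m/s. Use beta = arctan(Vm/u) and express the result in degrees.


beta = arctan(8.1 / 29.1) = 15.5546 degrees


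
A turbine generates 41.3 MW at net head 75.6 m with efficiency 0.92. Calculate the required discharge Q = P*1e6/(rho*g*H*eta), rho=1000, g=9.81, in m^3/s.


Q = 41.3 * 1e6 / (1000 * 9.81 * 75.6 * 0.92) = 60.5301 m^3/s


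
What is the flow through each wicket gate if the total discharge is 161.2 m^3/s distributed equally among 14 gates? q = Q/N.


q = 161.2 / 14 = 11.5143 m^3/s


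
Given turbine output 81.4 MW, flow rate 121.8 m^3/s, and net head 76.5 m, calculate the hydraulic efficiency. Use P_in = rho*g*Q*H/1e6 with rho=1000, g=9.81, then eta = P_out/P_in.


P_in = 1000 * 9.81 * 121.8 * 76.5 / 1e6 = 91.4066 MW
eta = 81.4 / 91.4066 = 0.8905


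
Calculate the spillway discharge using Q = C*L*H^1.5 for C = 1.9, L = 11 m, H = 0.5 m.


Q = 1.9 * 11 * 0.5^1.5 = 7.3893 m^3/s


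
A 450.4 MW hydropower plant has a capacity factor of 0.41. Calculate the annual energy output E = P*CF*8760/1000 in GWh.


E = 450.4 * 0.41 * 8760 / 1000 = 1617.6566 GWh


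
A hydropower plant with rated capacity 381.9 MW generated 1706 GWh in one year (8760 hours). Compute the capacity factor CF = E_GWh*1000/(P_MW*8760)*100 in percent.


CF = 1706 * 1000 / (381.9 * 8760) * 100 = 50.9947 %


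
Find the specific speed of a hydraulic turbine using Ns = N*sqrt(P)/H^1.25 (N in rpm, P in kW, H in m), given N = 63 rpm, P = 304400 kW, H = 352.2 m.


Ns = 63 * 304400^0.5 / 352.2^1.25 = 22.7812


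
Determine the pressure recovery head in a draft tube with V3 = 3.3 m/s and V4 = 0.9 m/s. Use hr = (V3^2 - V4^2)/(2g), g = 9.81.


hr = (3.3^2 - 0.9^2) / (2*9.81) = 0.5138 m


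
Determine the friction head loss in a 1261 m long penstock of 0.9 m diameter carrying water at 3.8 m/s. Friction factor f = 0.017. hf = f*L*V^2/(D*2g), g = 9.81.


hf = 0.017 * 1261 * 3.8^2 / (0.9 * 2 * 9.81) = 17.5303 m


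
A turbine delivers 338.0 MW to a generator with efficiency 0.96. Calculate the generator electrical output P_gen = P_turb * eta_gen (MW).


P_gen = 338.0 * 0.96 = 324.4800 MW


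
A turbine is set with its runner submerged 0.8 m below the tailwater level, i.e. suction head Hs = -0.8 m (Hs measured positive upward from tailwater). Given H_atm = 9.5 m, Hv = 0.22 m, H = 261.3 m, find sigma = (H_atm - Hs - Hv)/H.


sigma = (9.5 - (-0.8) - 0.22) / 261.3 = 0.0386


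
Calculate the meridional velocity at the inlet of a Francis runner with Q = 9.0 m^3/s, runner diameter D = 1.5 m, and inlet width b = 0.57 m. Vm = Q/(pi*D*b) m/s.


Vm = 9.0 / (pi * 1.5 * 0.57) = 3.3506 m/s


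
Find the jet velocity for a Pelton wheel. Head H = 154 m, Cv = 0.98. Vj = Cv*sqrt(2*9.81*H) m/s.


Vj = 0.98 * sqrt(2*9.81*154) = 53.8686 m/s


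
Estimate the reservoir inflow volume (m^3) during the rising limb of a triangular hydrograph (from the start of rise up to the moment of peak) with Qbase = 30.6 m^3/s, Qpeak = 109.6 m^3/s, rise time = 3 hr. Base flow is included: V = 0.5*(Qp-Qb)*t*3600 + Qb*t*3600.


V = 0.5*(109.6 - 30.6)*3*3600 + 30.6*3*3600 = 757080.0000 m^3


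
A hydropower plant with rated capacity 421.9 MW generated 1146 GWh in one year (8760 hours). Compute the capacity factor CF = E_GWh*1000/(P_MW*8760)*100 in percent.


CF = 1146 * 1000 / (421.9 * 8760) * 100 = 31.0078 %


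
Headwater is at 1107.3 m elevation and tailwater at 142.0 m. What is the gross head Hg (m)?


Hg = 1107.3 - 142.0 = 965.3000 m


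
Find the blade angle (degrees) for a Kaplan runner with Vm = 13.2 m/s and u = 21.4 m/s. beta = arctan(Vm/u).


beta = arctan(13.2 / 21.4) = 31.6672 degrees


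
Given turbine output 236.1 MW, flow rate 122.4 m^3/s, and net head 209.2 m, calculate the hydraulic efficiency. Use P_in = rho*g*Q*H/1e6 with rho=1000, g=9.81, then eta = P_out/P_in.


P_in = 1000 * 9.81 * 122.4 * 209.2 / 1e6 = 251.1956 MW
eta = 236.1 / 251.1956 = 0.9399


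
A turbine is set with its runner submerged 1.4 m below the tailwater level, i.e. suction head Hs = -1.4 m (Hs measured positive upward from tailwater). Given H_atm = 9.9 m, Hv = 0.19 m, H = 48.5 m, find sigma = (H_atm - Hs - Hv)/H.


sigma = (9.9 - (-1.4) - 0.19) / 48.5 = 0.2291


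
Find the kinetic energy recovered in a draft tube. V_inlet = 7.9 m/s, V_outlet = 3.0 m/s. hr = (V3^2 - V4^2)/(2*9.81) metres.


hr = (7.9^2 - 3.0^2) / (2*9.81) = 2.7222 m


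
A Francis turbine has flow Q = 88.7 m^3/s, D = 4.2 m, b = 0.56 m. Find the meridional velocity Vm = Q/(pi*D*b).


Vm = 88.7 / (pi * 4.2 * 0.56) = 12.0043 m/s


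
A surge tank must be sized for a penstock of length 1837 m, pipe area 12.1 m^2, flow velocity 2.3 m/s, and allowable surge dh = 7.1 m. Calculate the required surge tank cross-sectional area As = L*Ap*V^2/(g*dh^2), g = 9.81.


As = 1837 * 12.1 * 2.3^2 / (9.81 * 7.1^2) = 237.7741 m^2


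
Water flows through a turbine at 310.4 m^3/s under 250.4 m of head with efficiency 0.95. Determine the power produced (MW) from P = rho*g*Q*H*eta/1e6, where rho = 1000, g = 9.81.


P = 1000 * 9.81 * 310.4 * 250.4 * 0.95 / 1e6 = 724.3503 MW


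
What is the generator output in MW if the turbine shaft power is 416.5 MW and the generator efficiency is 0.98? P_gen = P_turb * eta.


P_gen = 416.5 * 0.98 = 408.1700 MW


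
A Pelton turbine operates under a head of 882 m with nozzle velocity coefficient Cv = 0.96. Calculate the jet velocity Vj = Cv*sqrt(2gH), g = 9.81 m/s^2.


Vj = 0.96 * sqrt(2*9.81*882) = 126.2859 m/s


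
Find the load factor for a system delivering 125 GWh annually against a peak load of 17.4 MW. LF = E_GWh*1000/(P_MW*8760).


LF = 125 * 1000 / (17.4 * 8760) = 0.8201


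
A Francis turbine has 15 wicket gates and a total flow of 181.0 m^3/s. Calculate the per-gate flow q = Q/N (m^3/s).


q = 181.0 / 15 = 12.0667 m^3/s


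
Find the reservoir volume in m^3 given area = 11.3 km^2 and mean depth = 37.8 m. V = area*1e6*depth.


V = 11.3 * 1e6 * 37.8 = 4.2714e+08 m^3


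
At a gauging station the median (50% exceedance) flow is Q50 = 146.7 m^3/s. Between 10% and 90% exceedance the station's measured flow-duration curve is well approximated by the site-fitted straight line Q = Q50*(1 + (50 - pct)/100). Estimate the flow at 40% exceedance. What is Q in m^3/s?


Q = 146.7 * (1 + (50 - 40)/100) = 161.3700 m^3/s


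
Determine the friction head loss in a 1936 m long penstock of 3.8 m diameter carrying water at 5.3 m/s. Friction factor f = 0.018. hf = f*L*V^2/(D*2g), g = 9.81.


hf = 0.018 * 1936 * 5.3^2 / (3.8 * 2 * 9.81) = 13.1295 m


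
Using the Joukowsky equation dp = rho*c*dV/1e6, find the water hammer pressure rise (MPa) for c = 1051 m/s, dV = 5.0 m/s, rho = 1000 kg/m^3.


dp = 1000 * 1051 * 5.0 / 1e6 = 5.2550 MPa


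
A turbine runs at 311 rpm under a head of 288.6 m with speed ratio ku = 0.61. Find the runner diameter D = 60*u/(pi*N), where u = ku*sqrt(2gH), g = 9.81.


u = 0.61 * sqrt(2*9.81*288.6) = 45.9016 m/s
D = 60 * 45.9016 / (pi * 311) = 2.8188 m


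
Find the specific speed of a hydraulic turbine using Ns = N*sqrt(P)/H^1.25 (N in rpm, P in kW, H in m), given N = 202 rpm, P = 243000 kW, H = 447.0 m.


Ns = 202 * 243000^0.5 / 447.0^1.25 = 48.4474


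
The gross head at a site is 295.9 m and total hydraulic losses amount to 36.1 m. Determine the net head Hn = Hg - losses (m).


Hn = 295.9 - 36.1 = 259.8000 m


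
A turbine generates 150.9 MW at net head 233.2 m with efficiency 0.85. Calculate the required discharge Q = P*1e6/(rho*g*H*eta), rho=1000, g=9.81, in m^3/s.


Q = 150.9 * 1e6 / (1000 * 9.81 * 233.2 * 0.85) = 77.6020 m^3/s


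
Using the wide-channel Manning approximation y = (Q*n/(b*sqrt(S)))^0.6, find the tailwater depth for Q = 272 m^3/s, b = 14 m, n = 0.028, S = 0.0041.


y = (272 * 0.028 / (14 * 0.0041^0.5))^0.6 = 3.6101 m


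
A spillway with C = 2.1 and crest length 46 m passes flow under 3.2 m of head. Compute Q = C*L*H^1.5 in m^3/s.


Q = 2.1 * 46 * 3.2^1.5 = 552.9707 m^3/s


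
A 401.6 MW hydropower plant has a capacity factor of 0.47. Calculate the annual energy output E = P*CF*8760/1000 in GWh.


E = 401.6 * 0.47 * 8760 / 1000 = 1653.4675 GWh


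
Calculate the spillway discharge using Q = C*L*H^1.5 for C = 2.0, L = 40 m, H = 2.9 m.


Q = 2.0 * 40 * 2.9^1.5 = 395.0818 m^3/s


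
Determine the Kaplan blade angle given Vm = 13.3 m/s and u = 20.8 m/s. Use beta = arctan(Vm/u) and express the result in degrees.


beta = arctan(13.3 / 20.8) = 32.5958 degrees


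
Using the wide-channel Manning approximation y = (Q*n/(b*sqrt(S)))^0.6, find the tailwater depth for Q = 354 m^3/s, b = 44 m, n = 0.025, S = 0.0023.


y = (354 * 0.025 / (44 * 0.0023^0.5))^0.6 = 2.3636 m


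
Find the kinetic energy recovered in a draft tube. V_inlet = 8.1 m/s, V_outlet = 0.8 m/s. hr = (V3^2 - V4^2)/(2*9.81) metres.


hr = (8.1^2 - 0.8^2) / (2*9.81) = 3.3114 m


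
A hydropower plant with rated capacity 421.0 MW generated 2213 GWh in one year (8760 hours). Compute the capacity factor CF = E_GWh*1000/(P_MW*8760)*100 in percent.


CF = 2213 * 1000 / (421.0 * 8760) * 100 = 60.0061 %


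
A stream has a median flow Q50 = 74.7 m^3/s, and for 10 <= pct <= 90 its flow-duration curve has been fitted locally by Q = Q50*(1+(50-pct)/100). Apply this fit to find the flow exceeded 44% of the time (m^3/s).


Q = 74.7 * (1 + (50 - 44)/100) = 79.1820 m^3/s


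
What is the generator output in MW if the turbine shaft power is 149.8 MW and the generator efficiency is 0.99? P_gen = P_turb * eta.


P_gen = 149.8 * 0.99 = 148.3020 MW


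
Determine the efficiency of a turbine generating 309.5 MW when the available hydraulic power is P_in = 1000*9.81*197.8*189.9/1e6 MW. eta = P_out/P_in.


P_in = 1000 * 9.81 * 197.8 * 189.9 / 1e6 = 368.4854 MW
eta = 309.5 / 368.4854 = 0.8399


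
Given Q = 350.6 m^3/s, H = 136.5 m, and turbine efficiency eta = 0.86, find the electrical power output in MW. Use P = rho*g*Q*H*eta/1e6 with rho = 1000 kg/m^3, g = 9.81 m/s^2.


P = 1000 * 9.81 * 350.6 * 136.5 * 0.86 / 1e6 = 403.7495 MW


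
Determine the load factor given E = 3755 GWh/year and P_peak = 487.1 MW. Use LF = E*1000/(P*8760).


LF = 3755 * 1000 / (487.1 * 8760) = 0.8800


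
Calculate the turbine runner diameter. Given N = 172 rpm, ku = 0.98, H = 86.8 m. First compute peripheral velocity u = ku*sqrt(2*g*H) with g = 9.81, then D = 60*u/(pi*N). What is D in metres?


u = 0.98 * sqrt(2*9.81*86.8) = 40.4423 m/s
D = 60 * 40.4423 / (pi * 172) = 4.4906 m


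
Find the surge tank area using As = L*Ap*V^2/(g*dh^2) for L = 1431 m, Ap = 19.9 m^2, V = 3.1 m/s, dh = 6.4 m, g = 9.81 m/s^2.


As = 1431 * 19.9 * 3.1^2 / (9.81 * 6.4^2) = 681.0628 m^2


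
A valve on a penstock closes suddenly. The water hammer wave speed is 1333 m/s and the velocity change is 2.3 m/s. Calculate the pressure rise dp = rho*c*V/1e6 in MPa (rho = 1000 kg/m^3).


dp = 1000 * 1333 * 2.3 / 1e6 = 3.0659 MPa


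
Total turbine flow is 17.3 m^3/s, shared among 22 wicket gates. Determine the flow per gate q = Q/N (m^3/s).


q = 17.3 / 22 = 0.7864 m^3/s


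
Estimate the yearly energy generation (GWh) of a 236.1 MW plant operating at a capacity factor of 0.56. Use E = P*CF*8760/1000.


E = 236.1 * 0.56 * 8760 / 1000 = 1158.2122 GWh


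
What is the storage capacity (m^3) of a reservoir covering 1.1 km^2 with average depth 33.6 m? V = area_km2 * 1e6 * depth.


V = 1.1 * 1e6 * 33.6 = 3.6960e+07 m^3


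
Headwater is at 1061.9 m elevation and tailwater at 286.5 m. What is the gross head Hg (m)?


Hg = 1061.9 - 286.5 = 775.4000 m


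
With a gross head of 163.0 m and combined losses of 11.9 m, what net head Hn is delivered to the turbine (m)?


Hn = 163.0 - 11.9 = 151.1000 m


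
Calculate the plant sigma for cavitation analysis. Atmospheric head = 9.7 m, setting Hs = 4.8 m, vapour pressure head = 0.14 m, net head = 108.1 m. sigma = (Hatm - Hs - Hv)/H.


sigma = (9.7 - 4.8 - 0.14) / 108.1 = 0.0440


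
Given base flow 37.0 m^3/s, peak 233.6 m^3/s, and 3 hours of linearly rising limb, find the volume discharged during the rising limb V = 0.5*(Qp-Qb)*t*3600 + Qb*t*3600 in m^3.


V = 0.5*(233.6 - 37.0)*3*3600 + 37.0*3*3600 = 1.4612e+06 m^3


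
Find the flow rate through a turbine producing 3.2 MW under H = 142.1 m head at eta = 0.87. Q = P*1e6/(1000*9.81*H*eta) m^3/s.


Q = 3.2 * 1e6 / (1000 * 9.81 * 142.1 * 0.87) = 2.6386 m^3/s


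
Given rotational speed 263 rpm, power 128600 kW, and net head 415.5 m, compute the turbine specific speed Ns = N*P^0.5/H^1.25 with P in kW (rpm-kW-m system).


Ns = 263 * 128600^0.5 / 415.5^1.25 = 50.2762


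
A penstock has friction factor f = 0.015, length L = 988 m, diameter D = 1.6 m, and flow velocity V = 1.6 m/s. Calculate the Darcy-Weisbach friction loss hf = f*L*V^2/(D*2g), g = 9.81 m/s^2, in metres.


hf = 0.015 * 988 * 1.6^2 / (1.6 * 2 * 9.81) = 1.2086 m


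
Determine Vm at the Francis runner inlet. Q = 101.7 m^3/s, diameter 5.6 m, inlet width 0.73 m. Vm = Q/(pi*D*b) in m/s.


Vm = 101.7 / (pi * 5.6 * 0.73) = 7.9188 m/s


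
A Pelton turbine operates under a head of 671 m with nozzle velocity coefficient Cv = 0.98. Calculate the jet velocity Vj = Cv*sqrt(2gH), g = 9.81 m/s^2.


Vj = 0.98 * sqrt(2*9.81*671) = 112.4441 m/s


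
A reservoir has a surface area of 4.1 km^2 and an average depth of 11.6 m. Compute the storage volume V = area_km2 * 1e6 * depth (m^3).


V = 4.1 * 1e6 * 11.6 = 4.7560e+07 m^3


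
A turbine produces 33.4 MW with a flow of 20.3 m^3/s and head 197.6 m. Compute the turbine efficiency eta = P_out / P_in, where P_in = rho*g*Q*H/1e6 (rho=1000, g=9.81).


P_in = 1000 * 9.81 * 20.3 * 197.6 / 1e6 = 39.3507 MW
eta = 33.4 / 39.3507 = 0.8488


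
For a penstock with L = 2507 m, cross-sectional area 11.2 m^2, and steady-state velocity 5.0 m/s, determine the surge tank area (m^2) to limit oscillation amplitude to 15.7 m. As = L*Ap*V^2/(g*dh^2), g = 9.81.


As = 2507 * 11.2 * 5.0^2 / (9.81 * 15.7^2) = 290.2980 m^2


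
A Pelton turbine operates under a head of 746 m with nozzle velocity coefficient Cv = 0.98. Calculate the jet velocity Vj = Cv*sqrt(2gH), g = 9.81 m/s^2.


Vj = 0.98 * sqrt(2*9.81*746) = 118.5619 m/s


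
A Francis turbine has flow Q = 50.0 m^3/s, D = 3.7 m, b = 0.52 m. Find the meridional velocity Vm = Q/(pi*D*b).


Vm = 50.0 / (pi * 3.7 * 0.52) = 8.2721 m/s


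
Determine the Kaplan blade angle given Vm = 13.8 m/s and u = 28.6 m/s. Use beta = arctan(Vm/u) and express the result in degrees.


beta = arctan(13.8 / 28.6) = 25.7581 degrees


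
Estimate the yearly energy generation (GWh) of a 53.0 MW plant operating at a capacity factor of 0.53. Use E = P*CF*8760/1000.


E = 53.0 * 0.53 * 8760 / 1000 = 246.0684 GWh


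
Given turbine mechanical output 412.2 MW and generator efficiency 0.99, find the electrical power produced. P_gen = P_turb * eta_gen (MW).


P_gen = 412.2 * 0.99 = 408.0780 MW


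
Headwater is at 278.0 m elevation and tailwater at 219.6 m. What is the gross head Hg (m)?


Hg = 278.0 - 219.6 = 58.4000 m


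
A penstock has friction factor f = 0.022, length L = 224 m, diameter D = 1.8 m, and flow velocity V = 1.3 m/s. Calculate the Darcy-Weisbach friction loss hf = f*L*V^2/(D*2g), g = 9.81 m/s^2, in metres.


hf = 0.022 * 224 * 1.3^2 / (1.8 * 2 * 9.81) = 0.2358 m


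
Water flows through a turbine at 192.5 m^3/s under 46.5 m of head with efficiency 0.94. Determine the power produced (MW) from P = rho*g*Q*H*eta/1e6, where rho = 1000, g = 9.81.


P = 1000 * 9.81 * 192.5 * 46.5 * 0.94 / 1e6 = 82.5431 MW


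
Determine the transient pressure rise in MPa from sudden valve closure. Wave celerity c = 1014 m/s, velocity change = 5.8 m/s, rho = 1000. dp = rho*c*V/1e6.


dp = 1000 * 1014 * 5.8 / 1e6 = 5.8812 MPa


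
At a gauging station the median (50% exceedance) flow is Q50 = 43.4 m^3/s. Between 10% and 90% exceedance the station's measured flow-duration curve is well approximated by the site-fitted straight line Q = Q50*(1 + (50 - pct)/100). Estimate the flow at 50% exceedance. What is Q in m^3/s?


Q = 43.4 * (1 + (50 - 50)/100) = 43.4000 m^3/s


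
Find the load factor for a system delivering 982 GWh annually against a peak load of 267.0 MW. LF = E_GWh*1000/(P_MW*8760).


LF = 982 * 1000 / (267.0 * 8760) = 0.4199


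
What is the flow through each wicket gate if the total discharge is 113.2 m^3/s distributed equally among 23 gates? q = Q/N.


q = 113.2 / 23 = 4.9217 m^3/s


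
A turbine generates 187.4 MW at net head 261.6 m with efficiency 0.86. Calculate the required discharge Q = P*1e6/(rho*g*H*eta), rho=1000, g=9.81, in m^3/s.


Q = 187.4 * 1e6 / (1000 * 9.81 * 261.6 * 0.86) = 84.9111 m^3/s


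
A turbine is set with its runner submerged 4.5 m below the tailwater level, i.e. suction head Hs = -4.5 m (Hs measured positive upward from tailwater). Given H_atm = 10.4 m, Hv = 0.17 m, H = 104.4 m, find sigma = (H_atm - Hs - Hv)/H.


sigma = (10.4 - (-4.5) - 0.17) / 104.4 = 0.1411


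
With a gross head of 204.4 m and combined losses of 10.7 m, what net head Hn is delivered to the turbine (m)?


Hn = 204.4 - 10.7 = 193.7000 m


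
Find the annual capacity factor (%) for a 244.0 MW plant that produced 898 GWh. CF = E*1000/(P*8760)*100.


CF = 898 * 1000 / (244.0 * 8760) * 100 = 42.0129 %


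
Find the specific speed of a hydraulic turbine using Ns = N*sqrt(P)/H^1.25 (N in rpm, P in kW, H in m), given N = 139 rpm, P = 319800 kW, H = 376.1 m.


Ns = 139 * 319800^0.5 / 376.1^1.25 = 47.4597


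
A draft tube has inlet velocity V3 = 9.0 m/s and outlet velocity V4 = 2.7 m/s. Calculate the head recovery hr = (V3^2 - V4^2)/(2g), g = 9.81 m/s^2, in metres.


hr = (9.0^2 - 2.7^2) / (2*9.81) = 3.7569 m


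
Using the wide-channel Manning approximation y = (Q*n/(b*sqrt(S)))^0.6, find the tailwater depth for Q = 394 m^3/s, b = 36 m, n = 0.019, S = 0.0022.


y = (394 * 0.019 / (36 * 0.0022^0.5))^0.6 = 2.4437 m


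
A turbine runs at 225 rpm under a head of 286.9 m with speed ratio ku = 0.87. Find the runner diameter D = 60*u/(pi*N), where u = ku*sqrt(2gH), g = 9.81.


u = 0.87 * sqrt(2*9.81*286.9) = 65.2731 m/s
D = 60 * 65.2731 / (pi * 225) = 5.5406 m


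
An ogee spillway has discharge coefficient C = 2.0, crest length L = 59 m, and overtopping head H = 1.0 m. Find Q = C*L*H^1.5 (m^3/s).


Q = 2.0 * 59 * 1.0^1.5 = 118.0000 m^3/s


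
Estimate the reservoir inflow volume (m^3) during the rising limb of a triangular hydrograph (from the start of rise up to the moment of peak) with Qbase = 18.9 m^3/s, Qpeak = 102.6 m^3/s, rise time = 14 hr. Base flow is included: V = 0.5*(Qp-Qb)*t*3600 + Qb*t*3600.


V = 0.5*(102.6 - 18.9)*14*3600 + 18.9*14*3600 = 3.0618e+06 m^3


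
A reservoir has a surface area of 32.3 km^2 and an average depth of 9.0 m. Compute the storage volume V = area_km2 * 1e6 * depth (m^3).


V = 32.3 * 1e6 * 9.0 = 2.9070e+08 m^3


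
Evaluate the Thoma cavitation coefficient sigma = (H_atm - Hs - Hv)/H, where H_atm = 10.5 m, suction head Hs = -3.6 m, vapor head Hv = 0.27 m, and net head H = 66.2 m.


sigma = (10.5 - (-3.6) - 0.27) / 66.2 = 0.2089


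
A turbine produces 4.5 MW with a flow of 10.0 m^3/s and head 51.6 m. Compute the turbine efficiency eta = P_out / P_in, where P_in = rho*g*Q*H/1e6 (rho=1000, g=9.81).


P_in = 1000 * 9.81 * 10.0 * 51.6 / 1e6 = 5.0620 MW
eta = 4.5 / 5.0620 = 0.8890


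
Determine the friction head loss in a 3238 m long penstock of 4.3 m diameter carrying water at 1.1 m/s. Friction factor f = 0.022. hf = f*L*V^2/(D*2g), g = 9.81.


hf = 0.022 * 3238 * 1.1^2 / (4.3 * 2 * 9.81) = 1.0217 m


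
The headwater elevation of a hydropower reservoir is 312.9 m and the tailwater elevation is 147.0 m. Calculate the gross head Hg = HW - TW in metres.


Hg = 312.9 - 147.0 = 165.9000 m


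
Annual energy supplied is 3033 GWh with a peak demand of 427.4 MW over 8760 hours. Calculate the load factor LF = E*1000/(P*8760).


LF = 3033 * 1000 / (427.4 * 8760) = 0.8101


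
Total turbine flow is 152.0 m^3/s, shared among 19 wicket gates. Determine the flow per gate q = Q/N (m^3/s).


q = 152.0 / 19 = 8.0000 m^3/s


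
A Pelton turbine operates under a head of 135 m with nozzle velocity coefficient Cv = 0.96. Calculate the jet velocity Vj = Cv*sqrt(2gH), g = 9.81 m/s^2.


Vj = 0.96 * sqrt(2*9.81*135) = 49.4069 m/s


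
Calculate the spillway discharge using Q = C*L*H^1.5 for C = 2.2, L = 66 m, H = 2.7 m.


Q = 2.2 * 66 * 2.7^1.5 = 644.1875 m^3/s


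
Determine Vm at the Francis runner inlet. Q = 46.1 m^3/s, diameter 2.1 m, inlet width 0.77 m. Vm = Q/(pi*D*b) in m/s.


Vm = 46.1 / (pi * 2.1 * 0.77) = 9.0749 m/s


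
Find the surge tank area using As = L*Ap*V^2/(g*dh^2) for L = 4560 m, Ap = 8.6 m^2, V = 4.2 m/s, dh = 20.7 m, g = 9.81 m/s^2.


As = 4560 * 8.6 * 4.2^2 / (9.81 * 20.7^2) = 164.5706 m^2


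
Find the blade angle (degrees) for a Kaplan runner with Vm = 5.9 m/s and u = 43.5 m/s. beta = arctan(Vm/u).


beta = arctan(5.9 / 43.5) = 7.7240 degrees


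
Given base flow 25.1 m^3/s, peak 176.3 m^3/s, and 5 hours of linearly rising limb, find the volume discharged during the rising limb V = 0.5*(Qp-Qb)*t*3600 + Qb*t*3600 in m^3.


V = 0.5*(176.3 - 25.1)*5*3600 + 25.1*5*3600 = 1.8126e+06 m^3


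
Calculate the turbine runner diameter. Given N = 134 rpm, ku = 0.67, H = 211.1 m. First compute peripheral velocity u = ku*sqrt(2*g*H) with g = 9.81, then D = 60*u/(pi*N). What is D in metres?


u = 0.67 * sqrt(2*9.81*211.1) = 43.1190 m/s
D = 60 * 43.1190 / (pi * 134) = 6.1456 m


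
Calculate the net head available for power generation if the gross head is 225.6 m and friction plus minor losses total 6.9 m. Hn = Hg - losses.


Hn = 225.6 - 6.9 = 218.7000 m


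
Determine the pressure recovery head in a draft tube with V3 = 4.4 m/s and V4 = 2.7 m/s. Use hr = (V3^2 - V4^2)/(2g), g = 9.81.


hr = (4.4^2 - 2.7^2) / (2*9.81) = 0.6152 m


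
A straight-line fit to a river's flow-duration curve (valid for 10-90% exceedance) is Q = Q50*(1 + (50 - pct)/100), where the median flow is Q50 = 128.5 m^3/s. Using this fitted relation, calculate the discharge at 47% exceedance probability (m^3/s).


Q = 128.5 * (1 + (50 - 47)/100) = 132.3550 m^3/s


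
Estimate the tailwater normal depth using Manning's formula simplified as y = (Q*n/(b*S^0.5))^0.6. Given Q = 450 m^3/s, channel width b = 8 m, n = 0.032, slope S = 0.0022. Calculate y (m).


y = (450 * 0.032 / (8 * 0.0022^0.5))^0.6 = 8.9215 m


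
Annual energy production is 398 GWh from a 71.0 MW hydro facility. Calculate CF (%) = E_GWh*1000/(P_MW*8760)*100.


CF = 398 * 1000 / (71.0 * 8760) * 100 = 63.9913 %


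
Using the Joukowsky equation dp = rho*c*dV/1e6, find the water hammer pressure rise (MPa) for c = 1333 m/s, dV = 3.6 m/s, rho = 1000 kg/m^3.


dp = 1000 * 1333 * 3.6 / 1e6 = 4.7988 MPa


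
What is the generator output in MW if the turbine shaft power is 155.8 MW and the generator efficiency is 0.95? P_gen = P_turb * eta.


P_gen = 155.8 * 0.95 = 148.0100 MW


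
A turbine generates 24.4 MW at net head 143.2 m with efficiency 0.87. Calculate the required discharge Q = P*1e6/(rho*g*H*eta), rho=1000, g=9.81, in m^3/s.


Q = 24.4 * 1e6 / (1000 * 9.81 * 143.2 * 0.87) = 19.9645 m^3/s


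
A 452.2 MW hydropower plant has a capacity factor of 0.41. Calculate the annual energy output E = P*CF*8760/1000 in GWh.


E = 452.2 * 0.41 * 8760 / 1000 = 1624.1215 GWh


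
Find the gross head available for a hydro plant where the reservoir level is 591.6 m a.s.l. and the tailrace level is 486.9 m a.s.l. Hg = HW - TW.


Hg = 591.6 - 486.9 = 104.7000 m


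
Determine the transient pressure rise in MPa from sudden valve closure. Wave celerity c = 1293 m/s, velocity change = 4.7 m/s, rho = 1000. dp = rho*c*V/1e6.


dp = 1000 * 1293 * 4.7 / 1e6 = 6.0771 MPa


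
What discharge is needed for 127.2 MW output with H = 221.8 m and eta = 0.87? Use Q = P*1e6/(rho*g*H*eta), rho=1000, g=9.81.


Q = 127.2 * 1e6 / (1000 * 9.81 * 221.8 * 0.87) = 67.1951 m^3/s


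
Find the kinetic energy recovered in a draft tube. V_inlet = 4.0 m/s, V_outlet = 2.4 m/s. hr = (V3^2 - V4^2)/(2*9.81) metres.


hr = (4.0^2 - 2.4^2) / (2*9.81) = 0.5219 m


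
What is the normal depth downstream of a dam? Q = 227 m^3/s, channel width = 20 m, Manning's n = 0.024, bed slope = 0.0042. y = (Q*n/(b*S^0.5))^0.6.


y = (227 * 0.024 / (20 * 0.0042^0.5))^0.6 = 2.3667 m


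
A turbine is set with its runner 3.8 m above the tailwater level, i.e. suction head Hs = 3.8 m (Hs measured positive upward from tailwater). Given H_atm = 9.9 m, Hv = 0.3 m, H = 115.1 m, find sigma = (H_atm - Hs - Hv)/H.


sigma = (9.9 - 3.8 - 0.3) / 115.1 = 0.0504


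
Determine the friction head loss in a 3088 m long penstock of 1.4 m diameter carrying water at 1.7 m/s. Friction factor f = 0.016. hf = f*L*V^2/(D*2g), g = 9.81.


hf = 0.016 * 3088 * 1.7^2 / (1.4 * 2 * 9.81) = 5.1984 m


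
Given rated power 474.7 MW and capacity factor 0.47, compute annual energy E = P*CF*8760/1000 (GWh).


E = 474.7 * 0.47 * 8760 / 1000 = 1954.4348 GWh


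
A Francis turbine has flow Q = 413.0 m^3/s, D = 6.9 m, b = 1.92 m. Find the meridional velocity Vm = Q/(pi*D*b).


Vm = 413.0 / (pi * 6.9 * 1.92) = 9.9232 m/s


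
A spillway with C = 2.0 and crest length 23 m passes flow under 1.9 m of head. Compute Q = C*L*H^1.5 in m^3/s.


Q = 2.0 * 23 * 1.9^1.5 = 120.4726 m^3/s


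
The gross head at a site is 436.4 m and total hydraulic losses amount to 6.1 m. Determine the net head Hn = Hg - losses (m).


Hn = 436.4 - 6.1 = 430.3000 m


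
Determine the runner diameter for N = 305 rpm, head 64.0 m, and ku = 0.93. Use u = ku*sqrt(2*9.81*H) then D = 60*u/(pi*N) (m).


u = 0.93 * sqrt(2*9.81*64.0) = 32.9551 m/s
D = 60 * 32.9551 / (pi * 305) = 2.0636 m


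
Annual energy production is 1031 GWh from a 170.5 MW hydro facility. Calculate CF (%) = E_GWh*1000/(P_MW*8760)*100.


CF = 1031 * 1000 / (170.5 * 8760) * 100 = 69.0288 %


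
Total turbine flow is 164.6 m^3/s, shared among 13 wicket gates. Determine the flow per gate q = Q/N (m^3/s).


q = 164.6 / 13 = 12.6615 m^3/s


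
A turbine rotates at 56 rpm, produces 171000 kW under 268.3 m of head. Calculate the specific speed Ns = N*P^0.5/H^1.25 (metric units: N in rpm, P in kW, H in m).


Ns = 56 * 171000^0.5 / 268.3^1.25 = 21.3260
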